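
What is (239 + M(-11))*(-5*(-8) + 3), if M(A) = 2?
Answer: 10363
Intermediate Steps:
(239 + M(-11))*(-5*(-8) + 3) = (239 + 2)*(-5*(-8) + 3) = 241*(40 + 3) = 241*43 = 10363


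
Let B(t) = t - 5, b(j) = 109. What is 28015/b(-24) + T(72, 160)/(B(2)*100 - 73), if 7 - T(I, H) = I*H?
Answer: 11704512/40657 ≈ 287.88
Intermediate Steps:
B(t) = -5 + t
T(I, H) = 7 - H*I (T(I, H) = 7 - I*H = 7 - H*I)
28015/b(-24) + T(72, 160)/(B(2)*100 - 73) = 28015/109 + (7 - 1*160*72)/((-5 + 2)*100 - 73) = 28015*(1/109) + (7 - 11520)/(-3*100 - 73) = 28015/109 - 11513/(-300 - 73) = 28015/109 - 11513/(-373) = 28015/109 - 11513*(-1/373) = 28015/109 + 11513/373 = 11704512/40657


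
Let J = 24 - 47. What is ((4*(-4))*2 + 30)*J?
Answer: 46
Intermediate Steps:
J = -23
((4*(-4))*2 + 30)*J = ((4*(-4))*2 + 30)*(-23) = (-16*2 + 30)*(-23) = (-32 + 30)*(-23) = -2*(-23) = 46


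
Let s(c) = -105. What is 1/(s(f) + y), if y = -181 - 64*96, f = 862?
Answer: -1/6430 ≈ -0.00015552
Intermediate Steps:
y = -6325 (y = -181 - 6144 = -6325)
1/(s(f) + y) = 1/(-105 - 6325) = 1/(-6430) = -1/6430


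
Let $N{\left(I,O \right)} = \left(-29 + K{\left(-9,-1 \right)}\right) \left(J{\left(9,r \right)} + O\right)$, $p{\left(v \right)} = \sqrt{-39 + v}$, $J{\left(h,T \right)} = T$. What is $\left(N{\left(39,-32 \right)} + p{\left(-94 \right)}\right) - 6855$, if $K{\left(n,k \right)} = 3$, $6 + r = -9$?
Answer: $-5633 + i \sqrt{133} \approx -5633.0 + 11.533 i$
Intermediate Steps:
$r = -15$ ($r = -6 - 9 = -15$)
$N{\left(I,O \right)} = 390 - 26 O$ ($N{\left(I,O \right)} = \left(-29 + 3\right) \left(-15 + O\right) = - 26 \left(-15 + O\right) = 390 - 26 O$)
$\left(N{\left(39,-32 \right)} + p{\left(-94 \right)}\right) - 6855 = \left(\left(390 - -832\right) + \sqrt{-39 - 94}\right) - 6855 = \left(\left(390 + 832\right) + \sqrt{-133}\right) - 6855 = \left(1222 + i \sqrt{133}\right) - 6855 = -5633 + i \sqrt{133}$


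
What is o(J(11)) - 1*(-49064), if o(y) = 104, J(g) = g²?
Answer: 49168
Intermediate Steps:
o(J(11)) - 1*(-49064) = 104 - 1*(-49064) = 104 + 49064 = 49168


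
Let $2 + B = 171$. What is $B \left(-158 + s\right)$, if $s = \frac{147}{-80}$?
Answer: $- \frac{2161003}{80} \approx -27013.0$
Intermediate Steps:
$B = 169$ ($B = -2 + 171 = 169$)
$s = - \frac{147}{80}$ ($s = 147 \left(- \frac{1}{80}\right) = - \frac{147}{80} \approx -1.8375$)
$B \left(-158 + s\right) = 169 \left(-158 - \frac{147}{80}\right) = 169 \left(- \frac{12787}{80}\right) = - \frac{2161003}{80}$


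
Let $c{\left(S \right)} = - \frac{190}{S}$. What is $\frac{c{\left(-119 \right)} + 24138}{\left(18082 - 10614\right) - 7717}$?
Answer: $- \frac{2872612}{29631} \approx -96.946$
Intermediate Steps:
$\frac{c{\left(-119 \right)} + 24138}{\left(18082 - 10614\right) - 7717} = \frac{- \frac{190}{-119} + 24138}{\left(18082 - 10614\right) - 7717} = \frac{\left(-190\right) \left(- \frac{1}{119}\right) + 24138}{\left(18082 - 10614\right) - 7717} = \frac{\frac{190}{119} + 24138}{7468 - 7717} = \frac{2872612}{119 \left(-249\right)} = \frac{2872612}{119} \left(- \frac{1}{249}\right) = - \frac{2872612}{29631}$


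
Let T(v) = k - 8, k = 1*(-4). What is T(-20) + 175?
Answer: 163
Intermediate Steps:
k = -4
T(v) = -12 (T(v) = -4 - 8 = -12)
T(-20) + 175 = -12 + 175 = 163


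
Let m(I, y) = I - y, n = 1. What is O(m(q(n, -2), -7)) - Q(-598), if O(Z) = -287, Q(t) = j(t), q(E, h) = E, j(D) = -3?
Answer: -284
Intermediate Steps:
Q(t) = -3
O(m(q(n, -2), -7)) - Q(-598) = -287 - 1*(-3) = -287 + 3 = -284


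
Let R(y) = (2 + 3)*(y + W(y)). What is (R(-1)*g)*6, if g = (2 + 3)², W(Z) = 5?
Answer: 3000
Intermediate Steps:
g = 25 (g = 5² = 25)
R(y) = 25 + 5*y (R(y) = (2 + 3)*(y + 5) = 5*(5 + y) = 25 + 5*y)
(R(-1)*g)*6 = ((25 + 5*(-1))*25)*6 = ((25 - 5)*25)*6 = (20*25)*6 = 500*6 = 3000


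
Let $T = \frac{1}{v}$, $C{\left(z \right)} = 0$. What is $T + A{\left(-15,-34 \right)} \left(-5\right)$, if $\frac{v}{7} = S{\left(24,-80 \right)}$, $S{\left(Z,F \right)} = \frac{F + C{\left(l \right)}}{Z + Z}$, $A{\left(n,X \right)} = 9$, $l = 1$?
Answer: $- \frac{1578}{35} \approx -45.086$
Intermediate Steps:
$S{\left(Z,F \right)} = \frac{F}{2 Z}$ ($S{\left(Z,F \right)} = \frac{F + 0}{Z + Z} = \frac{F}{2 Z}$)
$v = - \frac{35}{3}$ ($v = 7 \cdot \frac{1}{2} \left(-80\right) \frac{1}{24} = 7 \left(- \frac{5}{3}\right) = - \frac{35}{3} \approx -11.667$)
$T = - \frac{3}{35}$ ($T = \frac{1}{- \frac{35}{3}} = - \frac{3}{35} \approx -0.085714$)
$T + A{\left(-15,-34 \right)} \left(-5\right) = - \frac{3}{35} + 9 \left(-5\right) = - \frac{3}{35} - 45 = - \frac{1578}{35}$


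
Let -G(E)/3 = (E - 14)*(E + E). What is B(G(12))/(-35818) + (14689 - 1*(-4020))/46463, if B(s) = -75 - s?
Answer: 680294359/1664211734 ≈ 0.40878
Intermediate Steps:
G(E) = -6*E*(-14 + E) (G(E) = -3*(E - 14)*(E + E) = -3*(-14 + E)*2*E = -6*E*(-14 + E))
B(G(12))/(-35818) + (14689 - 1*(-4020))/46463 = (-75 - 6*12*(14 - 1*12))/(-35818) + (14689 - 1*(-4020))/46463 = (-75 - 6*12*(14 - 12))*(-1/35818) + (14689 + 4020)*(1/46463) = (-75 - 6*12*2)*(-1/35818) + 18709*(1/46463) = (-75 - 1*144)*(-1/35818) + 18709/46463 = (-75 - 144)*(-1/35818) + 18709/46463 = -219*(-1/35818) + 18709/46463 = 219/35818 + 18709/46463 = 680294359/1664211734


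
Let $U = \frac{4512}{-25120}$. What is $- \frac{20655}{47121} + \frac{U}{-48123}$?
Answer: $- \frac{86696455496}{197785449795} \approx -0.43834$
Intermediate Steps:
$U = - \frac{141}{785}$ ($U = 4512 \left(- \frac{1}{25120}\right) = - \frac{141}{785} \approx -0.17962$)
$- \frac{20655}{47121} + \frac{U}{-48123} = - \frac{20655}{47121} - \frac{141}{785 \left(-48123\right)} = \left(-20655\right) \frac{1}{47121} - - \frac{47}{12592185} = - \frac{6885}{15707} + \frac{47}{12592185} = - \frac{86696455496}{197785449795}$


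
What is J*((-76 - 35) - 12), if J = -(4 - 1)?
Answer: 369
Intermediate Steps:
J = -3 (J = -1*3 = -3)
J*((-76 - 35) - 12) = -3*((-76 - 35) - 12) = -3*(-111 - 12) = -3*(-123) = 369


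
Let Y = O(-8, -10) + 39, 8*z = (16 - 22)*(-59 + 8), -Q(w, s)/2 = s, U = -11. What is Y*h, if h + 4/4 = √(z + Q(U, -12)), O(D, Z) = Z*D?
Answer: -119 + 119*√249/2 ≈ 819.89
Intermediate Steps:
Q(w, s) = -2*s
z = 153/4 (z = ((16 - 22)*(-59 + 8))/8 = (-6*(-51))/8 = (⅛)*306 = 153/4 ≈ 38.250)
O(D, Z) = D*Z
Y = 119 (Y = -8*(-10) + 39 = 80 + 39 = 119)
h = -1 + √249/2 (h = -1 + √(153/4 - 2*(-12)) = -1 + √(153/4 + 24) = -1 + √(249/4) = -1 + √249/2 ≈ 6.8899)
Y*h = 119*(-1 + √249/2) = -119 + 119*√249/2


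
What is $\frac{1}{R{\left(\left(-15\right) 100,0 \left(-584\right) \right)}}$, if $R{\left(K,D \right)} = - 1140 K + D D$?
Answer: $\frac{1}{1710000} \approx 5.848 \cdot 10^{-7}$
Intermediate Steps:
$R{\left(K,D \right)} = D^{2} - 1140 K$ ($R{\left(K,D \right)} = - 1140 K + D^{2} = D^{2} - 1140 K$)
$\frac{1}{R{\left(\left(-15\right) 100,0 \left(-584\right) \right)}} = \frac{1}{\left(0 \left(-584\right)\right)^{2} - 1140 \left(\left(-15\right) 100\right)} = \frac{1}{0^{2} - -1710000} = \frac{1}{0 + 1710000} = \frac{1}{1710000}$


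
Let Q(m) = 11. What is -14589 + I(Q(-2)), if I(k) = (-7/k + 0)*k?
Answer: -14596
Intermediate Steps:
I(k) = -7 (I(k) = (-7/k)*k = -7)
-14589 + I(Q(-2)) = -14589 - 7 = -14596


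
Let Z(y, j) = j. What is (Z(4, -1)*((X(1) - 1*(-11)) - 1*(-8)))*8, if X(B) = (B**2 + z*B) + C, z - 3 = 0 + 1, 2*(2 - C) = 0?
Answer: -208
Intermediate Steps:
C = 2 (C = 2 - 1/2*0 = 2 + 0 = 2)
z = 4 (z = 3 + (0 + 1) = 3 + 1 = 4)
X(B) = 2 + B**2 + 4*B (X(B) = (B**2 + 4*B) + 2 = 2 + B**2 + 4*B)
(Z(4, -1)*((X(1) - 1*(-11)) - 1*(-8)))*8 = -(((2 + 1**2 + 4*1) - 1*(-11)) - 1*(-8))*8 = -(((2 + 1 + 4) + 11) + 8)*8 = -((7 + 11) + 8)*8 = -(18 + 8)*8 = -1*26*8 = -26*8 = -208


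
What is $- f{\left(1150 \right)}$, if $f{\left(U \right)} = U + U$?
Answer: $-2300$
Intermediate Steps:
$f{\left(U \right)} = 2 U$
$- f{\left(1150 \right)} = - 2 \cdot 1150 = \left(-1\right) 2300 = -2300$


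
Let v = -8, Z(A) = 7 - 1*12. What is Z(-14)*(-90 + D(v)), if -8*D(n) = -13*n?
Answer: 515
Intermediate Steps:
Z(A) = -5 (Z(A) = 7 - 12 = -5)
D(n) = 13*n/8 (D(n) = -(-13)*n/8 = 13*n/8)
Z(-14)*(-90 + D(v)) = -5*(-90 + (13/8)*(-8)) = -5*(-90 - 13) = -5*(-103) = 515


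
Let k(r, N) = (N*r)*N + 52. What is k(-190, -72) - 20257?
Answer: -1005165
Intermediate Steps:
k(r, N) = 52 + r*N**2 (k(r, N) = r*N**2 + 52 = 52 + r*N**2)
k(-190, -72) - 20257 = (52 - 190*(-72)**2) - 20257 = (52 - 190*5184) - 20257 = (52 - 984960) - 20257 = -984908 - 20257 = -1005165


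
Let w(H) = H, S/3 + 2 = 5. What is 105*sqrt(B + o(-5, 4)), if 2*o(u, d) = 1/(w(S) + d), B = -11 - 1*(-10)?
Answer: 525*I*sqrt(26)/26 ≈ 102.96*I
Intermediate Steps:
S = 9 (S = -6 + 3*5 = -6 + 15 = 9)
B = -1 (B = -11 + 10 = -1)
o(u, d) = 1/(2*(9 + d))
105*sqrt(B + o(-5, 4)) = 105*sqrt(-1 + 1/(2*(9 + 4))) = 105*sqrt(-1 + (1/2)/13) = 105*sqrt(-1 + (1/2)*(1/13)) = 105*sqrt(-1 + 1/26) = 105*sqrt(-25/26) = 105*(5*I*sqrt(26)/26) = 525*I*sqrt(26)/26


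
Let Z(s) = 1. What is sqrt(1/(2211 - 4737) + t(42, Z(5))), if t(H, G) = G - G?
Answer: I*sqrt(2526)/2526 ≈ 0.019897*I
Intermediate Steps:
t(H, G) = 0
sqrt(1/(2211 - 4737) + t(42, Z(5))) = sqrt(1/(2211 - 4737) + 0) = sqrt(1/(-2526) + 0) = sqrt(-1/2526 + 0) = sqrt(-1/2526) = I*sqrt(2526)/2526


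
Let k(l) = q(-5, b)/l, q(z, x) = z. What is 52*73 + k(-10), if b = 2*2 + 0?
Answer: 7593/2 ≈ 3796.5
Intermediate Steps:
b = 4 (b = 4 + 0 = 4)
k(l) = -5/l
52*73 + k(-10) = 52*73 - 5/(-10) = 3796 - 5*(-1/10) = 3796 + 1/2 = 7593/2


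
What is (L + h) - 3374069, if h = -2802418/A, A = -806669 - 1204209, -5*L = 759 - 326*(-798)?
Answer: -17224421873583/5027195 ≈ -3.4262e+6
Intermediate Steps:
L = -260907/5 (L = -(759 - 326*(-798))/5 = -(759 + 260148)/5 = -1/5*260907 = -260907/5 ≈ -52181.)
A = -2010878
h = 1401209/1005439 (h = -2802418/(-2010878) = -2802418*(-1/2010878) = 1401209/1005439 ≈ 1.3936)
(L + h) - 3374069 = (-260907/5 + 1401209/1005439) - 3374069 = -262319067128/5027195 - 3374069 = -17224421873583/5027195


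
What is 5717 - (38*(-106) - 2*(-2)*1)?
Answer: 9741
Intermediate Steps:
5717 - (38*(-106) - 2*(-2)*1) = 5717 - (-4028 + 4*1) = 5717 - (-4028 + 4) = 5717 - 1*(-4024) = 5717 + 4024 = 9741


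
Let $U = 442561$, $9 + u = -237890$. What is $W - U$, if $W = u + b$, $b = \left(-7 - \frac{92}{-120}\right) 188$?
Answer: $- \frac{10224478}{15} \approx -6.8163 \cdot 10^{5}$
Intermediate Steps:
$u = -237899$ ($u = -9 - 237890 = -237899$)
$b = - \frac{17578}{15}$ ($b = \left(-7 - - \frac{23}{30}\right) 188 = \left(-7 + \frac{23}{30}\right) 188 = \left(- \frac{187}{30}\right) 188 = - \frac{17578}{15} \approx -1171.9$)
$W = - \frac{3586063}{15}$ ($W = -237899 - \frac{17578}{15} = - \frac{3586063}{15} \approx -2.3907 \cdot 10^{5}$)
$W - U = - \frac{3586063}{15} - 442561 = - \frac{10224478}{15}$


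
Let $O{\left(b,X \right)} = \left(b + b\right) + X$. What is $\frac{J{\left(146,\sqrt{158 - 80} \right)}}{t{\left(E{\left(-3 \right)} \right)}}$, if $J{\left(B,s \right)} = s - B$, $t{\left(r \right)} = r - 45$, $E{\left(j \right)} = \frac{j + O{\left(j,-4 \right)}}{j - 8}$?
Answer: $\frac{803}{241} - \frac{11 \sqrt{78}}{482} \approx 3.1304$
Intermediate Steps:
$O{\left(b,X \right)} = X + 2 b$ ($O{\left(b,X \right)} = 2 b + X = X + 2 b$)
$E{\left(j \right)} = \frac{-4 + 3 j}{-8 + j}$ ($E{\left(j \right)} = \frac{j + \left(-4 + 2 j\right)}{j - 8} = \frac{-4 + 3 j}{-8 + j}$)
$t{\left(r \right)} = -45 + r$ ($t{\left(r \right)} = r - 45 = -45 + r$)
$\frac{J{\left(146,\sqrt{158 - 80} \right)}}{t{\left(E{\left(-3 \right)} \right)}} = \frac{\sqrt{158 - 80} - 146}{-45 + \frac{-4 + 3 \left(-3\right)}{-8 - 3}} = \frac{\sqrt{78} - 146}{-45 + \frac{-4 - 9}{-11}} = \frac{-146 + \sqrt{78}}{-45 - - \frac{13}{11}} = \frac{-146 + \sqrt{78}}{-45 + \frac{13}{11}} = \frac{-146 + \sqrt{78}}{- \frac{482}{11}} = \left(-146 + \sqrt{78}\right) \left(- \frac{11}{482}\right) = \frac{803}{241} - \frac{11 \sqrt{78}}{482}$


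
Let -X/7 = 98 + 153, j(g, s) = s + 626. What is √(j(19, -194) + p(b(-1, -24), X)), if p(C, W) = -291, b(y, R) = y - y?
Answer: √141 ≈ 11.874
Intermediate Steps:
b(y, R) = 0
j(g, s) = 626 + s
X = -1757 (X = -7*(98 + 153) = -7*251 = -1757)
√(j(19, -194) + p(b(-1, -24), X)) = √((626 - 194) - 291) = √(432 - 291) = √141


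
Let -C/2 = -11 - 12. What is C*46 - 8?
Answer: 2108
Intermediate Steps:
C = 46 (C = -2*(-11 - 12) = -2*(-23) = 46)
C*46 - 8 = 46*46 - 8 = 2116 - 8 = 2108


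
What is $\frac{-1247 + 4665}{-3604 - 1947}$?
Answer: $- \frac{3418}{5551} \approx -0.61574$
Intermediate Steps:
$\frac{-1247 + 4665}{-3604 - 1947} = \frac{3418}{-5551} = 3418 \left(- \frac{1}{5551}\right) = - \frac{3418}{5551}$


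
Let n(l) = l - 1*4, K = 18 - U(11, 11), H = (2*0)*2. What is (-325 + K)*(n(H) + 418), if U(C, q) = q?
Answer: -131652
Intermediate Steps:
H = 0 (H = 0*2 = 0)
K = 7 (K = 18 - 1*11 = 18 - 11 = 7)
n(l) = -4 + l (n(l) = l - 4 = -4 + l)
(-325 + K)*(n(H) + 418) = (-325 + 7)*((-4 + 0) + 418) = -318*(-4 + 418) = -318*414 = -131652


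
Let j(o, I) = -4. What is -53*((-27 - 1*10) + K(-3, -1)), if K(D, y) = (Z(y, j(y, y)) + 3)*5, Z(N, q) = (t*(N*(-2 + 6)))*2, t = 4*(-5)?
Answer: -41234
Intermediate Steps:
t = -20
Z(N, q) = -160*N (Z(N, q) = -20*N*(-2 + 6)*2 = -20*N*4*2 = -80*N*2 = -160*N)
K(D, y) = 15 - 800*y (K(D, y) = (-160*y + 3)*5 = (3 - 160*y)*5 = 15 - 800*y)
-53*((-27 - 1*10) + K(-3, -1)) = -53*((-27 - 1*10) + (15 - 800*(-1))) = -53*((-27 - 10) + (15 + 800)) = -53*(-37 + 815) = -53*778 = -41234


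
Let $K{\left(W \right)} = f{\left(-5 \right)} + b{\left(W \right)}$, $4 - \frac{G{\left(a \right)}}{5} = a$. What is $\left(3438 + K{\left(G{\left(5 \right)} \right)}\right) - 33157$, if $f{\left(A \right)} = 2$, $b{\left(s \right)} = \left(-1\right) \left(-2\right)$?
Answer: $-29715$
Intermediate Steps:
$b{\left(s \right)} = 2$
$G{\left(a \right)} = 20 - 5 a$
$K{\left(W \right)} = 4$ ($K{\left(W \right)} = 2 + 2 = 4$)
$\left(3438 + K{\left(G{\left(5 \right)} \right)}\right) - 33157 = \left(3438 + 4\right) - 33157 = 3442 - 33157 = -29715$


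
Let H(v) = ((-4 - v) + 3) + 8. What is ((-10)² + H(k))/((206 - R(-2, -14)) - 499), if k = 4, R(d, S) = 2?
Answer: -103/295 ≈ -0.34915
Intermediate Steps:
H(v) = 7 - v (H(v) = (-1 - v) + 8 = 7 - v)
((-10)² + H(k))/((206 - R(-2, -14)) - 499) = ((-10)² + (7 - 1*4))/((206 - 1*2) - 499) = (100 + (7 - 4))/((206 - 2) - 499) = (100 + 3)/(204 - 499) = 103/(-295) = 103*(-1/295) = -103/295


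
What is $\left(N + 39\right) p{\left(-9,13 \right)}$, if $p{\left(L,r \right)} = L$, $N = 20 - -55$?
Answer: $-1026$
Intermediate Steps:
$N = 75$ ($N = 20 + 55 = 75$)
$\left(N + 39\right) p{\left(-9,13 \right)} = \left(75 + 39\right) \left(-9\right) = 114 \left(-9\right) = -1026$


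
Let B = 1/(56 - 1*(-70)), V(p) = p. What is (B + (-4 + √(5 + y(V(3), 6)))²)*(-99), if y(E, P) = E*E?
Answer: -41591/14 + 792*√14 ≈ -7.3931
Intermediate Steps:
y(E, P) = E²
B = 1/126 (B = 1/(56 + 70) = 1/126 ≈ 0.0079365)
(B + (-4 + √(5 + y(V(3), 6)))²)*(-99) = (1/126 + (-4 + √(5 + 3²))²)*(-99) = (1/126 + (-4 + √(5 + 9))²)*(-99) = (1/126 + (-4 + √14)²)*(-99) = -11/14 - 99*(-4 + √14)²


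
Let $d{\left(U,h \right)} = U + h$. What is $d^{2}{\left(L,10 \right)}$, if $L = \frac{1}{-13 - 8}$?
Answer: $\frac{43681}{441} \approx 99.05$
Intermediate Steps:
$L = - \frac{1}{21}$ ($L = \frac{1}{-21} = - \frac{1}{21} \approx -0.047619$)
$d^{2}{\left(L,10 \right)} = \left(- \frac{1}{21} + 10\right)^{2} = \left(\frac{209}{21}\right)^{2} = \frac{43681}{441}$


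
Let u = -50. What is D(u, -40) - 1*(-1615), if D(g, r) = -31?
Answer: 1584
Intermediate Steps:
D(u, -40) - 1*(-1615) = -31 - 1*(-1615) = -31 + 1615 = 1584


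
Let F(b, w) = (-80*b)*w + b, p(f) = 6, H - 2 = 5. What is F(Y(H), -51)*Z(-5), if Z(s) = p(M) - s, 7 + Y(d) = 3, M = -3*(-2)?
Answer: -179564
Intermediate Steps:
M = 6
H = 7 (H = 2 + 5 = 7)
Y(d) = -4 (Y(d) = -7 + 3 = -4)
Z(s) = 6 - s
F(b, w) = b - 80*b*w (F(b, w) = -80*b*w + b = b - 80*b*w)
F(Y(H), -51)*Z(-5) = (-4*(1 - 80*(-51)))*(6 - 1*(-5)) = (-4*(1 + 4080))*(6 + 5) = -4*4081*11 = -16324*11 = -179564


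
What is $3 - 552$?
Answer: $-549$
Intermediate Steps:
$3 - 552 = -549$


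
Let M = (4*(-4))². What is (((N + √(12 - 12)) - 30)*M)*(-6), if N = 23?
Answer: 10752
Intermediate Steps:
M = 256 (M = (-16)² = 256)
(((N + √(12 - 12)) - 30)*M)*(-6) = (((23 + √(12 - 12)) - 30)*256)*(-6) = (((23 + √0) - 30)*256)*(-6) = (((23 + 0) - 30)*256)*(-6) = ((23 - 30)*256)*(-6) = -7*256*(-6) = -1792*(-6) = 10752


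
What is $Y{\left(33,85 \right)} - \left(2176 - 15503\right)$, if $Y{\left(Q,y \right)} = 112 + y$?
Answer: $13524$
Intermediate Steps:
$Y{\left(33,85 \right)} - \left(2176 - 15503\right) = \left(112 + 85\right) - \left(2176 - 15503\right) = 197 - -13327 = 197 + 13327 = 13524$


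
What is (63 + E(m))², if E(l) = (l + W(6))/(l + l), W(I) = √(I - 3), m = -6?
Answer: (762 - √3)²/144 ≈ 4013.9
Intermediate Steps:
W(I) = √(-3 + I)
E(l) = (l + √3)/(2*l) (E(l) = (l + √(-3 + 6))/(l + l) = (l + √3)/((2*l)) = (l + √3)*(1/(2*l)) = (l + √3)/(2*l))
(63 + E(m))² = (63 + (½)*(-6 + √3)/(-6))² = (63 + (½)*(-⅙)*(-6 + √3))² = (63 + (½ - √3/12))² = (127/2 - √3/12)²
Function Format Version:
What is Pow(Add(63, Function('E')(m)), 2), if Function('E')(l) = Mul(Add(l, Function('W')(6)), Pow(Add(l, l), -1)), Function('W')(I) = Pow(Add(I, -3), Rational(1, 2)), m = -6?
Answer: Mul(Rational(1, 144), Pow(Add(762, Mul(-1, Pow(3, Rational(1, 2)))), 2)) ≈ 4013.9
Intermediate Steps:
Function('W')(I) = Pow(Add(-3, I), Rational(1, 2))
Function('E')(l) = Mul(Rational(1, 2), Pow(l, -1), Add(l, Pow(3, Rational(1, 2)))) (Function('E')(l) = Mul(Add(l, Pow(Add(-3, 6), Rational(1, 2))), Pow(Add(l, l), -1)) = Mul(Add(l, Pow(3, Rational(1, 2))), Pow(Mul(2, l), -1)) = Mul(Add(l, Pow(3, Rational(1, 2))), Mul(Rational(1, 2), Pow(l, -1))) = Mul(Rational(1, 2), Pow(l, -1), Add(l, Pow(3, Rational(1, 2)))))
Pow(Add(63, Function('E')(m)), 2) = Pow(Add(63, Mul(Rational(1, 2), Pow(-6, -1), Add(-6, Pow(3, Rational(1, 2))))), 2) = Pow(Add(63, Mul(Rational(1, 2), Rational(-1, 6), Add(-6, Pow(3, Rational(1, 2))))), 2) = Pow(Add(63, Add(Rational(1, 2), Mul(Rational(-1, 12), Pow(3, Rational(1, 2))))), 2) = Pow(Add(Rational(127, 2), Mul(Rational(-1, 12), Pow(3, Rational(1, 2)))), 2)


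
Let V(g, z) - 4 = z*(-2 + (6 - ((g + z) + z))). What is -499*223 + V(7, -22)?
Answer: -112175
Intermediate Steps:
V(g, z) = 4 + z*(4 - g - 2*z) (V(g, z) = 4 + z*(-2 + (6 - ((g + z) + z))) = 4 + z*(-2 + (6 - (g + 2*z))) = 4 + z*(-2 + (6 + (-g - 2*z))) = 4 + z*(-2 + (6 - g - 2*z)) = 4 + z*(4 - g - 2*z))
-499*223 + V(7, -22) = -499*223 + (4 - 2*(-22)**2 + 4*(-22) - 1*7*(-22)) = -111277 + (4 - 2*484 - 88 + 154) = -111277 + (4 - 968 - 88 + 154) = -111277 - 898 = -112175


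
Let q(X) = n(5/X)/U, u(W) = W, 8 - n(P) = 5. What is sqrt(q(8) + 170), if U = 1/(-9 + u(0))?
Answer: sqrt(143) ≈ 11.958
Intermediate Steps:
n(P) = 3 (n(P) = 8 - 1*5 = 8 - 5 = 3)
U = -1/9 (U = 1/(-9 + 0) = 1/(-9) = -1/9 ≈ -0.11111)
q(X) = -27 (q(X) = 3/(-1/9) = 3*(-9) = -27)
sqrt(q(8) + 170) = sqrt(-27 + 170) = sqrt(143)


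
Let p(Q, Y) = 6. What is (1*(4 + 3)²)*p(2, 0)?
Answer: 294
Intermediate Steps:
(1*(4 + 3)²)*p(2, 0) = (1*(4 + 3)²)*6 = (1*7²)*6 = (1*49)*6 = 49*6 = 294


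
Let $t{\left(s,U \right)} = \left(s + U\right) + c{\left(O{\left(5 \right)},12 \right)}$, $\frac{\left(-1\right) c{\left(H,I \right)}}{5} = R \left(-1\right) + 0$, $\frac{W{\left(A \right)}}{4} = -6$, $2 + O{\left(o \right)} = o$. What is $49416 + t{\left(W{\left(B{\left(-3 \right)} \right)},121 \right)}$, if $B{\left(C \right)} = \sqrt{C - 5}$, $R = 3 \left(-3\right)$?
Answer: $49468$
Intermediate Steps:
$O{\left(o \right)} = -2 + o$
$R = -9$
$B{\left(C \right)} = \sqrt{-5 + C}$
$W{\left(A \right)} = -24$ ($W{\left(A \right)} = 4 \left(-6\right) = -24$)
$c{\left(H,I \right)} = -45$ ($c{\left(H,I \right)} = - 5 \left(\left(-9\right) \left(-1\right) + 0\right) = - 5 \left(9 + 0\right) = \left(-5\right) 9 = -45$)
$t{\left(s,U \right)} = -45 + U + s$ ($t{\left(s,U \right)} = \left(s + U\right) - 45 = \left(U + s\right) - 45 = -45 + U + s$)
$49416 + t{\left(W{\left(B{\left(-3 \right)} \right)},121 \right)} = 49416 - -52 = 49416 + 52 = 49468$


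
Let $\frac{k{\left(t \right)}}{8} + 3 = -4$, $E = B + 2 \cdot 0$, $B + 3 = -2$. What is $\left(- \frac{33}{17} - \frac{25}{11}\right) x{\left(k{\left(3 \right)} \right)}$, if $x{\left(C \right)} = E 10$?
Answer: $\frac{39400}{187} \approx 210.7$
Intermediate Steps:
$B = -5$ ($B = -3 - 2 = -5$)
$E = -5$ ($E = -5 + 2 \cdot 0 = -5 + 0 = -5$)
$k{\left(t \right)} = -56$ ($k{\left(t \right)} = -24 + 8 \left(-4\right) = -24 - 32 = -56$)
$x{\left(C \right)} = -50$ ($x{\left(C \right)} = \left(-5\right) 10 = -50$)
$\left(- \frac{33}{17} - \frac{25}{11}\right) x{\left(k{\left(3 \right)} \right)} = \left(- \frac{33}{17} - \frac{25}{11}\right) \left(-50\right) = \left(- \frac{788}{187}\right) \left(-50\right) = \frac{39400}{187}$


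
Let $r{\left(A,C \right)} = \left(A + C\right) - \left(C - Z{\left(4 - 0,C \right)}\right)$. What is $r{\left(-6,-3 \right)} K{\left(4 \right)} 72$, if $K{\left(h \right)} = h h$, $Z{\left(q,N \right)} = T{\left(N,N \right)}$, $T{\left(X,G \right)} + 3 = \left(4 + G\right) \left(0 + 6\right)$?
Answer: $-3456$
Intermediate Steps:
$T{\left(X,G \right)} = 21 + 6 G$ ($T{\left(X,G \right)} = -3 + \left(4 + G\right) \left(0 + 6\right) = -3 + \left(4 + G\right) 6 = -3 + \left(24 + 6 G\right) = 21 + 6 G$)
$Z{\left(q,N \right)} = 21 + 6 N$
$r{\left(A,C \right)} = 21 + A + 6 C$ ($r{\left(A,C \right)} = \left(A + C\right) + \left(\left(21 + 6 C\right) - C\right) = \left(A + C\right) + \left(21 + 5 C\right) = 21 + A + 6 C$)
$K{\left(h \right)} = h^{2}$
$r{\left(-6,-3 \right)} K{\left(4 \right)} 72 = \left(21 - 6 + 6 \left(-3\right)\right) 4^{2} \cdot 72 = \left(21 - 6 - 18\right) 16 \cdot 72 = \left(-3\right) 16 \cdot 72 = \left(-48\right) 72 = -3456$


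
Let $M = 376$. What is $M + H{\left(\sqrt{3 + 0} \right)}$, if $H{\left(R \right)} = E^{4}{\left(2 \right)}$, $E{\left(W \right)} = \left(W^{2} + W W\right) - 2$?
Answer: $1672$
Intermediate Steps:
$E{\left(W \right)} = -2 + 2 W^{2}$ ($E{\left(W \right)} = \left(W^{2} + W^{2}\right) - 2 = 2 W^{2} - 2 = -2 + 2 W^{2}$)
$H{\left(R \right)} = 1296$ ($H{\left(R \right)} = \left(-2 + 2 \cdot 2^{2}\right)^{4} = \left(-2 + 2 \cdot 4\right)^{4} = \left(-2 + 8\right)^{4} = 6^{4} = 1296$)
$M + H{\left(\sqrt{3 + 0} \right)} = 376 + 1296 = 1672$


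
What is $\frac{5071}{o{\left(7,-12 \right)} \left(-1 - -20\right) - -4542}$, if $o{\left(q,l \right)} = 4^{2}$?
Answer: $\frac{5071}{4846} \approx 1.0464$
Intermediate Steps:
$o{\left(q,l \right)} = 16$
$\frac{5071}{o{\left(7,-12 \right)} \left(-1 - -20\right) - -4542} = \frac{5071}{16 \left(-1 - -20\right) - -4542} = \frac{5071}{16 \left(-1 + 20\right) + 4542} = \frac{5071}{16 \cdot 19 + 4542} = \frac{5071}{304 + 4542} = \frac{5071}{4846}$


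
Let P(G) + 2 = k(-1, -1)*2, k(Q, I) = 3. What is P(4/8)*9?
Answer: 36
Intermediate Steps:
P(G) = 4 (P(G) = -2 + 3*2 = -2 + 6 = 4)
P(4/8)*9 = 4*9 = 36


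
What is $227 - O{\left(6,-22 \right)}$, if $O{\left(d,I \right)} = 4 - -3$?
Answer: $220$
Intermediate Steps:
$O{\left(d,I \right)} = 7$ ($O{\left(d,I \right)} = 4 + 3 = 7$)
$227 - O{\left(6,-22 \right)} = 227 - 7 = 220$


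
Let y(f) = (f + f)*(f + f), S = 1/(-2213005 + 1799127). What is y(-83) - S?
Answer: 11404822169/413878 ≈ 27556.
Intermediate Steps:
S = -1/413878 (S = 1/(-413878) = -1/413878 ≈ -2.4162e-6)
y(f) = 4*f² (y(f) = (2*f)*(2*f) = 4*f²)
y(-83) - S = 4*(-83)² - 1*(-1/413878) = 4*6889 + 1/413878 = 27556 + 1/413878 = 11404822169/413878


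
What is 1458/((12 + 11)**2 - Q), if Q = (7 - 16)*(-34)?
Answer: 1458/223 ≈ 6.5381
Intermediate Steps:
Q = 306 (Q = -9*(-34) = 306)
1458/((12 + 11)**2 - Q) = 1458/((12 + 11)**2 - 1*306) = 1458/(23**2 - 306) = 1458/(529 - 306) = 1458/223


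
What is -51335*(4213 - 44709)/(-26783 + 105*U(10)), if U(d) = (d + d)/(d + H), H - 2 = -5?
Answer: -2078862160/26483 ≈ -78498.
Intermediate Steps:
H = -3 (H = 2 - 5 = -3)
U(d) = 2*d/(-3 + d) (U(d) = (d + d)/(d - 3) = (2*d)/(-3 + d) = 2*d/(-3 + d))
-51335*(4213 - 44709)/(-26783 + 105*U(10)) = -51335*(4213 - 44709)/(-26783 + 105*(2*10/(-3 + 10))) = -51335*(-40496/(-26783 + 105*(2*10/7))) = -51335*(-40496/(-26783 + 105*(2*10*(1/7)))) = -51335*(-40496/(-26783 + 105*(20/7))) = -51335*(-40496/(-26783 + 300)) = -51335/((-26483*(-1/40496))) = -51335/26483/40496 = -51335*40496/26483 = -2078862160/26483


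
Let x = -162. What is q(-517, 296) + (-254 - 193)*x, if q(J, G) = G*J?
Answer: -80618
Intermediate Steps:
q(-517, 296) + (-254 - 193)*x = 296*(-517) + (-254 - 193)*(-162) = -153032 - 447*(-162) = -153032 + 72414 = -80618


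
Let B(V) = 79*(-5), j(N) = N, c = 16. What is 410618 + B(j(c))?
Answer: 410223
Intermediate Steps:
B(V) = -395
410618 + B(j(c)) = 410618 - 395 = 410223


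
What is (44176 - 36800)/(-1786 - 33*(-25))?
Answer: -7376/961 ≈ -7.6753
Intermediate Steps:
(44176 - 36800)/(-1786 - 33*(-25)) = 7376/(-1786 + 825) = 7376/(-961) = 7376*(-1/961) = -7376/961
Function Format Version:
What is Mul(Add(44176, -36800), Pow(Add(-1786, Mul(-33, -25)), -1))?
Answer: Rational(-7376, 961) ≈ -7.6753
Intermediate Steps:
Mul(Add(44176, -36800), Pow(Add(-1786, Mul(-33, -25)), -1)) = Mul(7376, Pow(Add(-1786, 825), -1)) = Mul(7376, Pow(-961, -1)) = Mul(7376, Rational(-1, 961)) = Rational(-7376, 961)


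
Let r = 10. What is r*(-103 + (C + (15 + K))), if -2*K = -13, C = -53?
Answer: -1345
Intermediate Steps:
K = 13/2 (K = -1/2*(-13) = 13/2 ≈ 6.5000)
r*(-103 + (C + (15 + K))) = 10*(-103 + (-53 + (15 + 13/2))) = 10*(-103 + (-53 + 43/2)) = 10*(-103 - 63/2) = 10*(-269/2) = -1345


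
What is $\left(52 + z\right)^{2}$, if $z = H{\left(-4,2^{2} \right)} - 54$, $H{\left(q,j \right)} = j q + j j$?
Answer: $4$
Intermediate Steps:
$H{\left(q,j \right)} = j^{2} + j q$ ($H{\left(q,j \right)} = j q + j^{2} = j^{2} + j q$)
$z = -54$ ($z = 2^{2} \left(2^{2} - 4\right) - 54 = 4 \left(4 - 4\right) - 54 = 4 \cdot 0 - 54 = 0 - 54 = -54$)
$\left(52 + z\right)^{2} = \left(52 - 54\right)^{2} = \left(-2\right)^{2} = 4$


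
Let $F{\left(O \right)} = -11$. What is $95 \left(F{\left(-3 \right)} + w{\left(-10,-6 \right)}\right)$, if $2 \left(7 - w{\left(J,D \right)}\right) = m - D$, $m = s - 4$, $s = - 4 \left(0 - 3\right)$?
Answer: $-1045$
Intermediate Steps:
$s = 12$ ($s = \left(-4\right) \left(-3\right) = 12$)
$m = 8$ ($m = 12 - 4 = 8$)
$w{\left(J,D \right)} = 3 + \frac{D}{2}$ ($w{\left(J,D \right)} = 7 - \frac{8 - D}{2} = 7 + \left(-4 + \frac{D}{2}\right) = 3 + \frac{D}{2}$)
$95 \left(F{\left(-3 \right)} + w{\left(-10,-6 \right)}\right) = 95 \left(-11 + \left(3 + \frac{1}{2} \left(-6\right)\right)\right) = 95 \left(-11 + \left(3 - 3\right)\right) = 95 \left(-11 + 0\right) = 95 \left(-11\right) = -1045$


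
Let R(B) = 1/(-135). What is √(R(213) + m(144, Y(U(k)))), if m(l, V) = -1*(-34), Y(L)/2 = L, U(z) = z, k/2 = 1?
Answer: √68835/45 ≈ 5.8303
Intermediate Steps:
k = 2 (k = 2*1 = 2)
Y(L) = 2*L
m(l, V) = 34
R(B) = -1/135
√(R(213) + m(144, Y(U(k)))) = √(-1/135 + 34) = √(4589/135) = √68835/45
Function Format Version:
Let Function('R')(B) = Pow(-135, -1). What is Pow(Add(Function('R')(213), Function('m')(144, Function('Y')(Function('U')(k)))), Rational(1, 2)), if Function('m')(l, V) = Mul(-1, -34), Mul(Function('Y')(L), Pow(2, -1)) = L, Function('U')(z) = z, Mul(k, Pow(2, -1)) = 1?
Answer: Mul(Rational(1, 45), Pow(68835, Rational(1, 2))) ≈ 5.8303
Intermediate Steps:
k = 2 (k = Mul(2, 1) = 2)
Function('Y')(L) = Mul(2, L)
Function('m')(l, V) = 34
Function('R')(B) = Rational(-1, 135)
Pow(Add(Function('R')(213), Function('m')(144, Function('Y')(Function('U')(k)))), Rational(1, 2)) = Pow(Add(Rational(-1, 135), 34), Rational(1, 2)) = Pow(Rational(4589, 135), Rational(1, 2)) = Mul(Rational(1, 45), Pow(68835, Rational(1, 2)))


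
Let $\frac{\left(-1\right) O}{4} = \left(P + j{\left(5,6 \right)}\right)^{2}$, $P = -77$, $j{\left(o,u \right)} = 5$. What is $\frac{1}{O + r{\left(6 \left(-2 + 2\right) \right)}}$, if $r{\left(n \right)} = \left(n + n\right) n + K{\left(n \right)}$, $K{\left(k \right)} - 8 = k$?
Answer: $- \frac{1}{20728} \approx -4.8244 \cdot 10^{-5}$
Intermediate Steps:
$K{\left(k \right)} = 8 + k$
$O = -20736$ ($O = - 4 \left(-77 + 5\right)^{2} = - 4 \left(-72\right)^{2} = \left(-4\right) 5184 = -20736$)
$r{\left(n \right)} = 8 + n + 2 n^{2}$ ($r{\left(n \right)} = \left(n + n\right) n + \left(8 + n\right) = 2 n n + \left(8 + n\right) = 2 n^{2} + \left(8 + n\right) = 8 + n + 2 n^{2}$)
$\frac{1}{O + r{\left(6 \left(-2 + 2\right) \right)}} = \frac{1}{-20736 + \left(8 + 6 \left(-2 + 2\right) + 2 \left(6 \left(-2 + 2\right)\right)^{2}\right)} = \frac{1}{-20736 + \left(8 + 6 \cdot 0 + 2 \left(6 \cdot 0\right)^{2}\right)} = \frac{1}{-20736 + \left(8 + 0 + 2 \cdot 0^{2}\right)} = \frac{1}{-20736 + \left(8 + 0 + 2 \cdot 0\right)} = \frac{1}{-20736 + \left(8 + 0 + 0\right)} = \frac{1}{-20736 + 8} = \frac{1}{-20728} = - \frac{1}{20728}$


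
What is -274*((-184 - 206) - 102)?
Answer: 134808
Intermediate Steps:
-274*((-184 - 206) - 102) = -274*(-390 - 102) = -274*(-492) = 134808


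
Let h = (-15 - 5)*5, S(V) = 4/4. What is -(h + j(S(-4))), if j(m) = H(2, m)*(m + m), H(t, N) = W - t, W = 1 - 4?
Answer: 110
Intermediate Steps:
W = -3
H(t, N) = -3 - t
S(V) = 1 (S(V) = 4*(1/4) = 1)
j(m) = -10*m (j(m) = (-3 - 1*2)*(m + m) = (-3 - 2)*(2*m) = -10*m)
h = -100 (h = -20*5 = -100)
-(h + j(S(-4))) = -(-100 - 10*1) = -(-100 - 10) = -1*(-110) = 110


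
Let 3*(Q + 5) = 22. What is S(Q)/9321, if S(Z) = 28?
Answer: 28/9321 ≈ 0.0030040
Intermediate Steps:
Q = 7/3 (Q = -5 + (1/3)*22 = -5 + 22/3 = 7/3 ≈ 2.3333)
S(Q)/9321 = 28/9321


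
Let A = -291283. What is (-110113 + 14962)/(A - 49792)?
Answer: 13593/48725 ≈ 0.27897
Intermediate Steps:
(-110113 + 14962)/(A - 49792) = (-110113 + 14962)/(-291283 - 49792) = -95151/(-341075) = -95151*(-1/341075) = 13593/48725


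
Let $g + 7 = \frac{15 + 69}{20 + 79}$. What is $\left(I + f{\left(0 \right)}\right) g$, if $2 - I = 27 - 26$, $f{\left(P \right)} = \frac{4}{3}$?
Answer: $- \frac{1421}{99} \approx -14.354$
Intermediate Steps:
$f{\left(P \right)} = \frac{4}{3}$ ($f{\left(P \right)} = 4 \cdot \frac{1}{3} = \frac{4}{3}$)
$I = 1$ ($I = 2 - \left(27 - 26\right) = 2 - 1 = 1$)
$g = - \frac{203}{33}$ ($g = -7 + \frac{15 + 69}{20 + 79} = -7 + \frac{84}{99} = -7 + 84 \cdot \frac{1}{99} = -7 + \frac{28}{33} = - \frac{203}{33} \approx -6.1515$)
$\left(I + f{\left(0 \right)}\right) g = \left(1 + \frac{4}{3}\right) \left(- \frac{203}{33}\right) = \frac{7}{3} \left(- \frac{203}{33}\right) = - \frac{1421}{99}$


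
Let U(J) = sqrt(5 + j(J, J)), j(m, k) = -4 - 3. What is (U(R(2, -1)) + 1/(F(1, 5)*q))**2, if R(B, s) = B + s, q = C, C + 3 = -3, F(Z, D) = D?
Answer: (1 - 30*I*sqrt(2))**2/900 ≈ -1.9989 - 0.094281*I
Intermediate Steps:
C = -6 (C = -3 - 3 = -6)
q = -6
j(m, k) = -7
U(J) = I*sqrt(2) (U(J) = sqrt(5 - 7) = sqrt(-2) = I*sqrt(2))
(U(R(2, -1)) + 1/(F(1, 5)*q))**2 = (I*sqrt(2) + 1/(5*(-6)))**2 = (I*sqrt(2) + 1/(-30))**2 = (I*sqrt(2) - 1/30)**2 = (-1/30 + I*sqrt(2))**2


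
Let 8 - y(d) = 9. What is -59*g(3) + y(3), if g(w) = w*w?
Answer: -532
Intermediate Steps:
g(w) = w²
y(d) = -1 (y(d) = 8 - 1*9 = 8 - 9 = -1)
-59*g(3) + y(3) = -59*3² - 1 = -59*9 - 1 = -531 - 1 = -532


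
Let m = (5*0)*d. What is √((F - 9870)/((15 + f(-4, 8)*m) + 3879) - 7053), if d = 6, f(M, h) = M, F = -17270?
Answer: I*√7688307/33 ≈ 84.024*I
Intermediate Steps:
m = 0 (m = (5*0)*6 = 0*6 = 0)
√((F - 9870)/((15 + f(-4, 8)*m) + 3879) - 7053) = √((-17270 - 9870)/((15 - 4*0) + 3879) - 7053) = √(-27140/((15 + 0) + 3879) - 7053) = √(-27140/(15 + 3879) - 7053) = √(-27140/3894 - 7053) = √(-27140*1/3894 - 7053) = √(-230/33 - 7053) = √(-232979/33) = I*√7688307/33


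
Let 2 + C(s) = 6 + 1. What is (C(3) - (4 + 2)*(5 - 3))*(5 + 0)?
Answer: -35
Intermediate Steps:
C(s) = 5 (C(s) = -2 + (6 + 1) = -2 + 7 = 5)
(C(3) - (4 + 2)*(5 - 3))*(5 + 0) = (5 - (4 + 2)*(5 - 3))*(5 + 0) = (5 - 6*2)*5 = (5 - 1*12)*5 = (5 - 12)*5 = -7*5 = -35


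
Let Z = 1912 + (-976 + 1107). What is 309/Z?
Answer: 103/681 ≈ 0.15125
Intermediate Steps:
Z = 2043 (Z = 1912 + 131 = 2043)
309/Z = 309/2043 = 309*(1/2043) = 103/681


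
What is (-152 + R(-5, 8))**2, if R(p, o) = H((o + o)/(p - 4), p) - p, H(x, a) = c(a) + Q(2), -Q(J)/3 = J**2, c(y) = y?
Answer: 26896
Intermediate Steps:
Q(J) = -3*J**2
H(x, a) = -12 + a (H(x, a) = a - 3*2**2 = a - 3*4 = a - 12 = -12 + a)
R(p, o) = -12 (R(p, o) = (-12 + p) - p = -12)
(-152 + R(-5, 8))**2 = (-152 - 12)**2 = (-164)**2 = 26896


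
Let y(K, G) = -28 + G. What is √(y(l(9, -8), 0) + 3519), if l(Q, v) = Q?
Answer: √3491 ≈ 59.085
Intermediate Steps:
√(y(l(9, -8), 0) + 3519) = √((-28 + 0) + 3519) = √(-28 + 3519) = √3491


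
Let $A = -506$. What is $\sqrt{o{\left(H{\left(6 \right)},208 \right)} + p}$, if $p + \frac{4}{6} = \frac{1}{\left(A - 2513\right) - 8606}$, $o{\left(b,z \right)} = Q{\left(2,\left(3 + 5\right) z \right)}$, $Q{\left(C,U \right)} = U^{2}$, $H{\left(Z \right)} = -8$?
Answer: $\frac{\sqrt{14967609835785}}{2325} \approx 1664.0$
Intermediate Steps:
$o{\left(b,z \right)} = 64 z^{2}$ ($o{\left(b,z \right)} = \left(\left(3 + 5\right) z\right)^{2} = \left(8 z\right)^{2} = 64 z^{2}$)
$p = - \frac{7751}{11625}$ ($p = - \frac{2}{3} + \frac{1}{\left(-506 - 2513\right) - 8606} = - \frac{2}{3} + \frac{1}{-3019 - 8606} = - \frac{2}{3} + \frac{1}{-11625} = - \frac{2}{3} - \frac{1}{11625} = - \frac{7751}{11625} \approx -0.66675$)
$\sqrt{o{\left(H{\left(6 \right)},208 \right)} + p} = \sqrt{64 \cdot 208^{2} - \frac{7751}{11625}} = \sqrt{64 \cdot 43264 - \frac{7751}{11625}} = \sqrt{2768896 - \frac{7751}{11625}} = \sqrt{\frac{32188408249}{11625}} = \frac{\sqrt{14967609835785}}{2325}$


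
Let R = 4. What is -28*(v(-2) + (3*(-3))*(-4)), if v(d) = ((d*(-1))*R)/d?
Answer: -896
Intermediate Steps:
v(d) = -4 (v(d) = ((d*(-1))*4)/d = (-d*4)/d = (-4*d)/d = -4)
-28*(v(-2) + (3*(-3))*(-4)) = -28*(-4 + (3*(-3))*(-4)) = -28*(-4 - 9*(-4)) = -28*(-4 + 36) = -28*32 = -896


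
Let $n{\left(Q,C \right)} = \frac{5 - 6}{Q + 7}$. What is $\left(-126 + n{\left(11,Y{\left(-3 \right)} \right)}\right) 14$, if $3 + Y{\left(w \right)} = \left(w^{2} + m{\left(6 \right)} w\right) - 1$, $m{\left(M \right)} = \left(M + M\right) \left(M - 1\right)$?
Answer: $- \frac{15883}{9} \approx -1764.8$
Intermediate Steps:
$m{\left(M \right)} = 2 M \left(-1 + M\right)$
$Y{\left(w \right)} = -4 + w^{2} + 60 w$ ($Y{\left(w \right)} = -3 - \left(1 - w^{2} - 2 \cdot 6 \left(-1 + 6\right) w\right) = -3 - \left(1 - w^{2} - 2 \cdot 6 \cdot 5 w\right) = -3 - \left(1 - w^{2} - 60 w\right) = -3 + \left(-1 + w^{2} + 60 w\right) = -4 + w^{2} + 60 w$)
$n{\left(Q,C \right)} = - \frac{1}{7 + Q}$
$\left(-126 + n{\left(11,Y{\left(-3 \right)} \right)}\right) 14 = \left(-126 - \frac{1}{7 + 11}\right) 14 = \left(-126 - \frac{1}{18}\right) 14 = \left(- \frac{2269}{18}\right) 14 = - \frac{15883}{9}$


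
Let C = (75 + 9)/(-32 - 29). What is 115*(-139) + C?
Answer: -975169/61 ≈ -15986.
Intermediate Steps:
C = -84/61 (C = 84/(-61) = 84*(-1/61) = -84/61 ≈ -1.3770)
115*(-139) + C = 115*(-139) - 84/61 = -15985 - 84/61 = -975169/61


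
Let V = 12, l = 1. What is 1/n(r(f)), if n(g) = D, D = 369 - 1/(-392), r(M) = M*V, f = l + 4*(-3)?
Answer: 392/144649 ≈ 0.0027100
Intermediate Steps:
f = -11 (f = 1 + 4*(-3) = 1 - 12 = -11)
r(M) = 12*M (r(M) = M*12 = 12*M)
D = 144649/392 (D = 369 - 1*(-1/392) = 369 + 1/392 = 144649/392 ≈ 369.00)
n(g) = 144649/392
1/n(r(f)) = 1/(144649/392) = 392/144649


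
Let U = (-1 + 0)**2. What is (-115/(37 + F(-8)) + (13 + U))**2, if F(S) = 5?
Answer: 223729/1764 ≈ 126.83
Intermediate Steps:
U = 1 (U = (-1)**2 = 1)
(-115/(37 + F(-8)) + (13 + U))**2 = (-115/(37 + 5) + (13 + 1))**2 = (-115/42 + 14)**2 = (473/42)**2 = 223729/1764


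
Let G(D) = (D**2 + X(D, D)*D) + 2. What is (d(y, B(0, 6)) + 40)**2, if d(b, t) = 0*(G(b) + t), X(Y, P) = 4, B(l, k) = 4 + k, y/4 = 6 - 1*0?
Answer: 1600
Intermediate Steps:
y = 24 (y = 4*(6 - 1*0) = 4*(6 + 0) = 4*6 = 24)
G(D) = 2 + D**2 + 4*D (G(D) = (D**2 + 4*D) + 2 = 2 + D**2 + 4*D)
d(b, t) = 0 (d(b, t) = 0*((2 + b**2 + 4*b) + t) = 0*(2 + t + b**2 + 4*b) = 0)
(d(y, B(0, 6)) + 40)**2 = (0 + 40)**2 = 40**2 = 1600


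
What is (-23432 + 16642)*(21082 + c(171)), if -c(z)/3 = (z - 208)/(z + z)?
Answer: -8159492075/57 ≈ -1.4315e+8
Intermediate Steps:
c(z) = -3*(-208 + z)/(2*z) (c(z) = -3*(z - 208)/(z + z) = -3*(-208 + z)/(2*z))
(-23432 + 16642)*(21082 + c(171)) = (-23432 + 16642)*(21082 + (-3/2 + 312/171)) = -6790*(21082 + (-3/2 + 312*(1/171))) = -6790*(21082 + (-3/2 + 104/57)) = -6790*(21082 + 37/114) = -6790*2403385/114 = -8159492075/57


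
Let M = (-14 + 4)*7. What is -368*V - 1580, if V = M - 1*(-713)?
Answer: -238204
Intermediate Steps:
M = -70 (M = -10*7 = -70)
V = 643 (V = -70 - 1*(-713) = -70 + 713 = 643)
-368*V - 1580 = -368*643 - 1580 = -236624 - 1580 = -238204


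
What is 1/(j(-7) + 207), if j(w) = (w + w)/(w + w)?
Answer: 1/208 ≈ 0.0048077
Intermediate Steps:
j(w) = 1 (j(w) = (2*w)/((2*w)) = (2*w)*(1/(2*w)) = 1)
1/(j(-7) + 207) = 1/(1 + 207) = 1/208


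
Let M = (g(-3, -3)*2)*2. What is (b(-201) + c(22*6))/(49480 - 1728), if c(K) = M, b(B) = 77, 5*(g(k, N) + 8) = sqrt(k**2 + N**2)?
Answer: 45/47752 + 3*sqrt(2)/59690 ≈ 0.0010134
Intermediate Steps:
g(k, N) = -8 + sqrt(N**2 + k**2)/5 (g(k, N) = -8 + sqrt(k**2 + N**2)/5 = -8 + sqrt(N**2 + k**2)/5)
M = -32 + 12*sqrt(2)/5 (M = ((-8 + sqrt((-3)**2 + (-3)**2)/5)*2)*2 = ((-8 + sqrt(9 + 9)/5)*2)*2 = ((-8 + sqrt(18)/5)*2)*2 = ((-8 + (3*sqrt(2))/5)*2)*2 = ((-8 + 3*sqrt(2)/5)*2)*2 = (-16 + 6*sqrt(2)/5)*2 = -32 + 12*sqrt(2)/5 ≈ -28.606)
c(K) = -32 + 12*sqrt(2)/5
(b(-201) + c(22*6))/(49480 - 1728) = (77 + (-32 + 12*sqrt(2)/5))/(49480 - 1728) = (45 + 12*sqrt(2)/5)/47752 = (45 + 12*sqrt(2)/5)*(1/47752) = 45/47752 + 3*sqrt(2)/59690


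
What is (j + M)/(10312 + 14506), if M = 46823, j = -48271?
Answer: -724/12409 ≈ -0.058345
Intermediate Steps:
(j + M)/(10312 + 14506) = (-48271 + 46823)/(10312 + 14506) = -1448/24818 = -1448*1/24818 = -724/12409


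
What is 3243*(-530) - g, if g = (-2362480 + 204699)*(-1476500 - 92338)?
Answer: -3385210547268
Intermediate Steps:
g = 3385208828478 (g = -2157781*(-1568838) = 3385208828478)
3243*(-530) - g = 3243*(-530) - 1*3385208828478 = -1718790 - 3385208828478 = -3385210547268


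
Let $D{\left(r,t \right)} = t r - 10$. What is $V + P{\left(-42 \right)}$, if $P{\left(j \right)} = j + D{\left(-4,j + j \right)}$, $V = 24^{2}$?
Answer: $860$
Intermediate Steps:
$D{\left(r,t \right)} = -10 + r t$ ($D{\left(r,t \right)} = r t - 10 = -10 + r t$)
$V = 576$
$P{\left(j \right)} = -10 - 7 j$ ($P{\left(j \right)} = j - \left(10 + 4 \left(j + j\right)\right) = j - \left(10 + 4 \cdot 2 j\right) = j - \left(10 + 8 j\right) = -10 - 7 j$)
$V + P{\left(-42 \right)} = 576 - -284 = 576 + \left(-10 + 294\right) = 576 + 284 = 860$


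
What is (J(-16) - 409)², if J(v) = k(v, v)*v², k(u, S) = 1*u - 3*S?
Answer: 60575089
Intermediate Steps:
k(u, S) = u - 3*S
J(v) = -2*v³ (J(v) = (v - 3*v)*v² = (-2*v)*v² = -2*v³)
(J(-16) - 409)² = (-2*(-16)³ - 409)² = (-2*(-4096) - 409)² = (8192 - 409)² = 7783² = 60575089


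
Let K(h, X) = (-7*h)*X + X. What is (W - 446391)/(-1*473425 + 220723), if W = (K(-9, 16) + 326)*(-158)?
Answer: 73299/28078 ≈ 2.6105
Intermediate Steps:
K(h, X) = X - 7*X*h (K(h, X) = -7*X*h + X = X - 7*X*h)
W = -213300 (W = (16*(1 - 7*(-9)) + 326)*(-158) = (16*(1 + 63) + 326)*(-158) = (16*64 + 326)*(-158) = (1024 + 326)*(-158) = 1350*(-158) = -213300)
(W - 446391)/(-1*473425 + 220723) = (-213300 - 446391)/(-1*473425 + 220723) = -659691/(-473425 + 220723) = -659691/(-252702) = -659691*(-1/252702) = 73299/28078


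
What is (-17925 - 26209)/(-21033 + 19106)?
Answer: 44134/1927 ≈ 22.903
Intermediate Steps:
(-17925 - 26209)/(-21033 + 19106) = -44134/(-1927) = -44134*(-1/1927) = 44134/1927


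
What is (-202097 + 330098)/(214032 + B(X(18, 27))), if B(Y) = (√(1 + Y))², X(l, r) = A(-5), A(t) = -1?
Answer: 42667/71344 ≈ 0.59805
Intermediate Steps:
X(l, r) = -1
B(Y) = 1 + Y
(-202097 + 330098)/(214032 + B(X(18, 27))) = (-202097 + 330098)/(214032 + (1 - 1)) = 128001/(214032 + 0) = 128001/214032 = 128001*(1/214032) = 42667/71344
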